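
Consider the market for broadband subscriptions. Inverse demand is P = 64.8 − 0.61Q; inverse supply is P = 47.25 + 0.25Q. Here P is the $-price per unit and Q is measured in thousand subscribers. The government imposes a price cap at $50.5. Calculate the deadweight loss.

$23.59 thousand

Competitive equilibrium: 64.8 − 0.61Q = 47.25 + 0.25Q → Q* = 20.407, P* = 52.3517.
At the ceiling P = 50.5, quantity supplied = (50.5 − 47.25)/0.25 = 13.
Willingness to pay at Q' = 13: 64.8 − 0.61·13 = 56.87.
ΔQ = 20.407 − 13 = 7.407; wedge = 56.87 − 50.5 = 6.37.
Welfare loss = ½ × 7.407 × 6.37 = $23.59 thousand.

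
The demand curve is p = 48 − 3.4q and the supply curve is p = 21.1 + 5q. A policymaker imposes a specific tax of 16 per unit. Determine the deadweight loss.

Competitive equilibrium: 48 − 3.4q = 21.1 + 5q → q* = 3.2024, p* = 37.1119.
With the tax, the buyer price exceeds the seller price by 16: (48 − 3.4q) − (21.1 + 5q) = 16 → q' = 1.2976.
Δq = 3.2024 − 1.2976 = 1.9048; the wedge equals the tax, 16.
DWL = ½ × 1.9048 × 16 = 15.24.

15.24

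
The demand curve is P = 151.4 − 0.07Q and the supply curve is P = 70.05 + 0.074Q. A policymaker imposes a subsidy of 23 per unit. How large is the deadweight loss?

Competitive equilibrium: 151.4 − 0.07Q = 70.05 + 0.074Q → Q* = 564.9306, P* = 111.8549.
The subsidy lowers effective supply by 23: P = 47.05 + 0.074Q.
New quantity: 151.4 − 0.07Q = 47.05 + 0.074Q → Q' = 724.6528.
Overproduction ΔQ = 724.6528 − 564.9306 = 159.7222; wedge = subsidy = 23.
DWL = ½ × 159.7222 × 23 = 1836.81.

1836.81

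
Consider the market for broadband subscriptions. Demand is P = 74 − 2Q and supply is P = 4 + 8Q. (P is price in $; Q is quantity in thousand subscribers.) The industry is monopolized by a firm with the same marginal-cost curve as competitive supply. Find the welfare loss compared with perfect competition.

Competitive equilibrium: 74 − 2Q = 4 + 8Q → Q* = 7, P* = 60.
Marginal revenue: MR = 74 − 4Q. Set MR = MC: 74 − 4Q = 4 + 8Q → Q_m = 5.8333.
Price P_m = 74 − 2·5.8333 = 62.3334; MC(Q_m) = 4 + 8·5.8333 = 50.6664.
Competitive Q* = 7, so ΔQ = 1.1667; wedge = 62.3334 − 50.6664 = 11.667.
Welfare loss = ½ × 1.1667 × 11.667 = $6.81 thousand.

$6.81 thousand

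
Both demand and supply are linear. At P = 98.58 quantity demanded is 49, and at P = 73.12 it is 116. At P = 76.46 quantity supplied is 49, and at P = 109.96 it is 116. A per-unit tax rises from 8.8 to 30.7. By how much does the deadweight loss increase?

491.51

Demand slope = (73.12 − 98.58)/(116 − 49) = −0.38, so P = 117.2 − 0.38Q.
Supply slope = (109.96 − 76.46)/(116 − 49) = 0.5, so P = 51.96 + 0.5Q.
Competitive equilibrium: 117.2 − 0.38Q = 51.96 + 0.5Q → Q* = 74.1364, P* = 89.0282.
For a per-unit tax t: ΔQ = t/0.88, so DWL = ½·t·(t/0.88) = t²/1.76.
At t = 8.8: DWL = 44. At t = 30.7: DWL = 535.506.
Increase = 535.506 − 44 = 491.51.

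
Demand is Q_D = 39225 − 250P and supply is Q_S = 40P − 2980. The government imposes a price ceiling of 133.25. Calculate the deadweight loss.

3501.08

In inverse form: demand P = 156.9 − 0.004Q, supply P = 74.5 + 0.025Q.
Competitive equilibrium: 156.9 − 0.004Q = 74.5 + 0.025Q → Q* = 2841.3793, P* = 145.5345.
At the ceiling P = 133.25, quantity supplied = (133.25 − 74.5)/0.025 = 2350.
Willingness to pay at Q' = 2350: 156.9 − 0.004·2350 = 147.5.
ΔQ = 2841.3793 − 2350 = 491.3793; wedge = 147.5 − 133.25 = 14.25.
Deadweight loss = ½ × 491.3793 × 14.25 = 3501.08.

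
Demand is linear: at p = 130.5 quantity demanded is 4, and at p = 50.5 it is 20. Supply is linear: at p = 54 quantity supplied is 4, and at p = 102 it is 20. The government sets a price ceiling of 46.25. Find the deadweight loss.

590.09

Demand slope = (50.5 − 130.5)/(20 − 4) = −5, so p = 150.5 − 5q.
Supply slope = (102 − 54)/(20 − 4) = 3, so p = 42 + 3q.
Competitive equilibrium: 150.5 − 5q = 42 + 3q → q* = 13.5625, p* = 82.6875.
At the ceiling p = 46.25, quantity supplied = (46.25 − 42)/3 = 1.416667.
Willingness to pay at q' = 1.416667: 150.5 − 5·1.416667 = 143.416665.
Δq = 13.5625 − 1.416667 = 12.145833; wedge = 143.416665 − 46.25 = 97.166665.
DWL = ½ × 12.145833 × 97.166665 = 590.09.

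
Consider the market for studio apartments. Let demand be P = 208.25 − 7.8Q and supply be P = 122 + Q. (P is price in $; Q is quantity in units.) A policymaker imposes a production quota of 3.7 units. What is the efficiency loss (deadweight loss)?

$163.79

Competitive equilibrium: 208.25 − 7.8Q = 122 + Q → Q* = 9.80114, P* = 131.80114.
At Q = 3.7: demand price = 208.25 − 7.8·3.7 = 179.39; supply price = 122 + 1·3.7 = 125.7.
ΔQ = 9.80114 − 3.7 = 6.10114; wedge = 179.39 − 125.7 = 53.69.
Deadweight loss = ½ × 6.10114 × 53.69 = $163.79.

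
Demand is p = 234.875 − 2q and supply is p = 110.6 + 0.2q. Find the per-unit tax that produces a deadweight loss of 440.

44

Competitive equilibrium: 234.875 − 2q = 110.6 + 0.2q → q* = 56.4886, p* = 121.8977.
A tax t gives Δq = t/2.2 and wedge t, so DWL = t²/4.4.
t²/4.4 = 440 → t² = 1936 → t = 44.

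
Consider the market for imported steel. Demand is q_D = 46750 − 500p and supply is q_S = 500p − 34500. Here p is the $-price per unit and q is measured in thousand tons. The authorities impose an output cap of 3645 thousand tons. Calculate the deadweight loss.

In inverse form: demand p = 93.5 − 0.002q, supply p = 69 + 0.002q.
Competitive equilibrium: 93.5 − 0.002q = 69 + 0.002q → q* = 6125, p* = 81.25.
At q = 3645: demand price = 93.5 − 0.002·3645 = 86.21; supply price = 69 + 0.002·3645 = 76.29.
Δq = 6125 − 3645 = 2480; wedge = 86.21 − 76.29 = 9.92.
The triangle = ½ × 2480 × 9.92 = $12300.80 thousand.

$12300.80 thousand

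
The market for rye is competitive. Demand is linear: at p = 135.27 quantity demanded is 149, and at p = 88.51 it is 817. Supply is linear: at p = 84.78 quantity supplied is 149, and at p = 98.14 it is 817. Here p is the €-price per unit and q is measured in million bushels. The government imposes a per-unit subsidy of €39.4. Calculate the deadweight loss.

€8624.22 million

Demand slope = (88.51 − 135.27)/(817 − 149) = −0.07, so p = 145.7 − 0.07q.
Supply slope = (98.14 − 84.78)/(817 − 149) = 0.02, so p = 81.8 + 0.02q.
Competitive equilibrium: 145.7 − 0.07q = 81.8 + 0.02q → q* = 710, p* = 96.
The subsidy lowers effective supply by 39.4: p = 42.4 + 0.02q.
New quantity: 145.7 − 0.07q = 42.4 + 0.02q → q' = 1147.7778.
Overproduction Δq = 1147.7778 − 710 = 437.7778; wedge = subsidy = 39.4.
Welfare loss = ½ × 437.7778 × 39.4 = €8624.22 million.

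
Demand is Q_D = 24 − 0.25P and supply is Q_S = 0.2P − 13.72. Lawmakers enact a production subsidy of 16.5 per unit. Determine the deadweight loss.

15.125

In inverse form: demand P = 96 − 4Q, supply P = 68.6 + 5Q.
Competitive equilibrium: 96 − 4Q = 68.6 + 5Q → Q* = 3.04444, P* = 83.82222.
The subsidy lowers effective supply by 16.5: P = 52.1 + 5Q.
New quantity: 96 − 4Q = 52.1 + 5Q → Q' = 4.87778.
Overproduction ΔQ = 4.87778 − 3.04444 = 1.83334; wedge = subsidy = 16.5.
DWL = ½ × 1.83334 × 16.5 = 15.125.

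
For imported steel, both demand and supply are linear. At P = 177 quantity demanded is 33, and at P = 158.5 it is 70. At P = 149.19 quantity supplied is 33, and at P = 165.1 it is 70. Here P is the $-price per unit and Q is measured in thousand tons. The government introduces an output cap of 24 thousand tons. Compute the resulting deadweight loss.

$703.76 thousand

Demand slope = (158.5 − 177)/(70 − 33) = −0.5, so P = 193.5 − 0.5Q.
Supply slope = (165.1 − 149.19)/(70 − 33) = 0.43, so P = 135 + 0.43Q.
Competitive equilibrium: 193.5 − 0.5Q = 135 + 0.43Q → Q* = 62.9032, P* = 162.0484.
At Q = 24: demand price = 193.5 − 0.5·24 = 181.5; supply price = 135 + 0.43·24 = 145.32.
ΔQ = 62.9032 − 24 = 38.9032; wedge = 181.5 − 145.32 = 36.18.
DWL = ½ × 38.9032 × 36.18 = $703.76 thousand.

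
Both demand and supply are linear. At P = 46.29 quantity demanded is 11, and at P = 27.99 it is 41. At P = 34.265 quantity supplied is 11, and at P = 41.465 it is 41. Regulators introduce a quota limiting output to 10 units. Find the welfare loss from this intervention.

97.51

Demand slope = (27.99 − 46.29)/(41 − 11) = −0.61, so P = 53 − 0.61Q.
Supply slope = (41.465 − 34.265)/(41 − 11) = 0.24, so P = 31.625 + 0.24Q.
Competitive equilibrium: 53 − 0.61Q = 31.625 + 0.24Q → Q* = 25.1471, P* = 37.6603.
At Q = 10: demand price = 53 − 0.61·10 = 46.9; supply price = 31.625 + 0.24·10 = 34.025.
ΔQ = 25.1471 − 10 = 15.1471; wedge = 46.9 − 34.025 = 12.875.
The triangle = ½ × 15.1471 × 12.875 = 97.51.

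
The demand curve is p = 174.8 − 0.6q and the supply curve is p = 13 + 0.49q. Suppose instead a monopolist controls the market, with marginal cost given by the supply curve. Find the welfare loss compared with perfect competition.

Competitive equilibrium: 174.8 − 0.6q = 13 + 0.49q → q* = 148.440367, p* = 85.73578.
Marginal revenue: MR = 174.8 − 1.2q. Set MR = MC: 174.8 − 1.2q = 13 + 0.49q → q_m = 95.739645.
Price p_m = 174.8 − 0.6·95.739645 = 117.356213; MC(q_m) = 13 + 0.49·95.739645 = 59.912426.
Competitive q* = 148.440367, so Δq = 52.700722; wedge = 117.356213 − 59.912426 = 57.443787.
Welfare loss = ½ × 52.700722 × 57.443787 = 1513.66.

1513.66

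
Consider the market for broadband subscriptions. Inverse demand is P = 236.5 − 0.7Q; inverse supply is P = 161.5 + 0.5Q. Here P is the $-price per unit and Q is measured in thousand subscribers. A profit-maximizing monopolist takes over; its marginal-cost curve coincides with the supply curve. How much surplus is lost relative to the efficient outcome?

Competitive equilibrium: 236.5 − 0.7Q = 161.5 + 0.5Q → Q* = 62.5, P* = 192.75.
Marginal revenue: MR = 236.5 − 1.4Q. Set MR = MC: 236.5 − 1.4Q = 161.5 + 0.5Q → Q_m = 39.4737.
Price P_m = 236.5 − 0.7·39.4737 = 208.8684; MC(Q_m) = 161.5 + 0.5·39.4737 = 181.2369.
Competitive Q* = 62.5, so ΔQ = 23.0263; wedge = 208.8684 − 181.2369 = 27.6315.
The triangle = ½ × 23.0263 × 27.6315 = $318.13 thousand.

$318.13 thousand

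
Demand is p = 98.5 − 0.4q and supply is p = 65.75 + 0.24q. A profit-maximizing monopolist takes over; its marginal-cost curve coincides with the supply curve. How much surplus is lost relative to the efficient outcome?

Competitive equilibrium: 98.5 − 0.4q = 65.75 + 0.24q → q* = 51.1719, p* = 78.0313.
Marginal revenue: MR = 98.5 − 0.8q. Set MR = MC: 98.5 − 0.8q = 65.75 + 0.24q → q_m = 31.4904.
Price p_m = 98.5 − 0.4·31.4904 = 85.9038; MC(q_m) = 65.75 + 0.24·31.4904 = 73.3077.
Competitive q* = 51.1719, so Δq = 19.6815; wedge = 85.9038 − 73.3077 = 12.5961.
The triangle = ½ × 19.6815 × 12.5961 = 123.96.

123.96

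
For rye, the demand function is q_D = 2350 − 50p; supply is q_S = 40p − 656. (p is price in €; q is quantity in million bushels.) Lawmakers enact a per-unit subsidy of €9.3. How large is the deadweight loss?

€961 million

In inverse form: demand p = 47 − 0.02q, supply p = 16.4 + 0.025q.
Competitive equilibrium: 47 − 0.02q = 16.4 + 0.025q → q* = 680, p* = 33.4.
The subsidy lowers effective supply by 9.3: p = 7.1 + 0.025q.
New quantity: 47 − 0.02q = 7.1 + 0.025q → q' = 886.6667.
Overproduction Δq = 886.6667 − 680 = 206.6667; wedge = subsidy = 9.3.
Deadweight loss = ½ × 206.6667 × 9.3 = €961 million.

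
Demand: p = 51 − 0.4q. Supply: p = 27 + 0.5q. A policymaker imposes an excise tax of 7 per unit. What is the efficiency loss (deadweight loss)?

27.22

Competitive equilibrium: 51 − 0.4q = 27 + 0.5q → q* = 26.6667, p* = 40.3333.
With the tax, the buyer price exceeds the seller price by 7: (51 − 0.4q) − (27 + 0.5q) = 7 → q' = 18.8889.
Δq = 26.6667 − 18.8889 = 7.7778; the wedge equals the tax, 7.
Deadweight loss = ½ × 7.7778 × 7 = 27.22.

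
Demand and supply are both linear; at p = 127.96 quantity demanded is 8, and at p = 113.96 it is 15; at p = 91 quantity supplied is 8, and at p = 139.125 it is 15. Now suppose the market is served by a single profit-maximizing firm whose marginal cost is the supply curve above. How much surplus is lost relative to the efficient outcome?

22.21

Demand slope = (113.96 − 127.96)/(15 − 8) = −2, so p = 143.96 − 2q.
Supply slope = (139.125 − 91)/(15 − 8) = 6.875, so p = 36 + 6.875q.
Competitive equilibrium: 143.96 − 2q = 36 + 6.875q → q* = 12.1645, p* = 119.631.
Marginal revenue: MR = 143.96 − 4q. Set MR = MC: 143.96 − 4q = 36 + 6.875q → q_m = 9.9274.
Price p_m = 143.96 − 2·9.9274 = 124.1052; MC(q_m) = 36 + 6.875·9.9274 = 104.2509.
Competitive q* = 12.1645, so Δq = 2.2371; wedge = 124.1052 − 104.2509 = 19.8543.
Deadweight loss = ½ × 2.2371 × 19.8543 = 22.21.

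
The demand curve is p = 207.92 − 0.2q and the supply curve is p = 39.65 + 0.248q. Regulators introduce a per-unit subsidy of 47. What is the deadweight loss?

2465.40

Competitive equilibrium: 207.92 − 0.2q = 39.65 + 0.248q → q* = 375.6027, p* = 132.7995.
The subsidy lowers effective supply by 47: p = 0.248q − 7.35.
New quantity: 207.92 − 0.2q = 0.248q − 7.35 → q' = 480.5134.
Overproduction Δq = 480.5134 − 375.6027 = 104.9107; wedge = subsidy = 47.
Welfare loss = ½ × 104.9107 × 47 = 2465.40.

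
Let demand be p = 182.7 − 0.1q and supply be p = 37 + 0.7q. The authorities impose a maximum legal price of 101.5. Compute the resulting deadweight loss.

3238.71

Competitive equilibrium: 182.7 − 0.1q = 37 + 0.7q → q* = 182.125, p* = 164.4875.
At the ceiling p = 101.5, quantity supplied = (101.5 − 37)/0.7 = 92.1429.
Willingness to pay at q' = 92.1429: 182.7 − 0.1·92.1429 = 173.4857.
Δq = 182.125 − 92.1429 = 89.9821; wedge = 173.4857 − 101.5 = 71.9857.
Deadweight loss = ½ × 89.9821 × 71.9857 = 3238.71.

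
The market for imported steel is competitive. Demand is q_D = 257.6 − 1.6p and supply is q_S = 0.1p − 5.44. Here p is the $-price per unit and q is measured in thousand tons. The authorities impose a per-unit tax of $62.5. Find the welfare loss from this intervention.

$183.82 thousand

In inverse form: demand p = 161 − 0.625q, supply p = 54.4 + 10q.
Competitive equilibrium: 161 − 0.625q = 54.4 + 10q → q* = 10.0329, p* = 154.7294.
With the tax, the buyer price exceeds the seller price by 62.5: (161 − 0.625q) − (54.4 + 10q) = 62.5 → q' = 4.1506.
Δq = 10.0329 − 4.1506 = 5.8823; the wedge equals the tax, 62.5.
Deadweight loss = ½ × 5.8823 × 62.5 = $183.82 thousand.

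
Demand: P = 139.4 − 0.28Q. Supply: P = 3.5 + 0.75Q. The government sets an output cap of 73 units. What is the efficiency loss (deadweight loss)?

Competitive equilibrium: 139.4 − 0.28Q = 3.5 + 0.75Q → Q* = 131.9417, P* = 102.4563.
At Q = 73: demand price = 139.4 − 0.28·73 = 118.96; supply price = 3.5 + 0.75·73 = 58.25.
ΔQ = 131.9417 − 73 = 58.9417; wedge = 118.96 − 58.25 = 60.71.
The triangle = ½ × 58.9417 × 60.71 = 1789.18.

1789.18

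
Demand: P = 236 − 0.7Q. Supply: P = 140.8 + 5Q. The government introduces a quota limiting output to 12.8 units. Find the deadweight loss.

Competitive equilibrium: 236 − 0.7Q = 140.8 + 5Q → Q* = 16.7018, P* = 224.3088.
At Q = 12.8: demand price = 236 − 0.7·12.8 = 227.04; supply price = 140.8 + 5·12.8 = 204.8.
ΔQ = 16.7018 − 12.8 = 3.9018; wedge = 227.04 − 204.8 = 22.24.
The triangle = ½ × 3.9018 × 22.24 = 43.39.

43.39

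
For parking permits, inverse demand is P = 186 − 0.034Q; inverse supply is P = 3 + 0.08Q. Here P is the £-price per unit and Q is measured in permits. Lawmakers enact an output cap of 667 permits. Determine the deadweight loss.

£50179.25

Competitive equilibrium: 186 − 0.034Q = 3 + 0.08Q → Q* = 1605.2632, P* = 131.4211.
At Q = 667: demand price = 186 − 0.034·667 = 163.322; supply price = 3 + 0.08·667 = 56.36.
ΔQ = 1605.2632 − 667 = 938.2632; wedge = 163.322 − 56.36 = 106.962.
DWL = ½ × 938.2632 × 106.962 = £50179.25.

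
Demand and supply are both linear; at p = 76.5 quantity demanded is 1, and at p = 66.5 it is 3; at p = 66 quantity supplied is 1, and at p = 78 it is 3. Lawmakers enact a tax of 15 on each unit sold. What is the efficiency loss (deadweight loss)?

10.23

Demand slope = (66.5 − 76.5)/(3 − 1) = −5, so p = 81.5 − 5q.
Supply slope = (78 − 66)/(3 − 1) = 6, so p = 60 + 6q.
Competitive equilibrium: 81.5 − 5q = 60 + 6q → q* = 1.9545, p* = 71.7273.
With the tax, the buyer price exceeds the seller price by 15: (81.5 − 5q) − (60 + 6q) = 15 → q' = 0.5909.
Δq = 1.9545 − 0.5909 = 1.3636; the wedge equals the tax, 15.
Deadweight loss = ½ × 1.3636 × 15 = 10.23.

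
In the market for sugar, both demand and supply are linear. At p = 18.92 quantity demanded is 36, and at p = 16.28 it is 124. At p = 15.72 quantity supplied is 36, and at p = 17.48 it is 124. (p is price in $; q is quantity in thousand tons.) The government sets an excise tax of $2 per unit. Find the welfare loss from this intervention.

$40 thousand

Demand slope = (16.28 − 18.92)/(124 − 36) = −0.03, so p = 20 − 0.03q.
Supply slope = (17.48 − 15.72)/(124 − 36) = 0.02, so p = 15 + 0.02q.
Competitive equilibrium: 20 − 0.03q = 15 + 0.02q → q* = 100, p* = 17.
With the tax, the buyer price exceeds the seller price by 2: (20 − 0.03q) − (15 + 0.02q) = 2 → q' = 60.
Δq = 100 − 60 = 40; the wedge equals the tax, 2.
The triangle = ½ × 40 × 2 = $40 thousand.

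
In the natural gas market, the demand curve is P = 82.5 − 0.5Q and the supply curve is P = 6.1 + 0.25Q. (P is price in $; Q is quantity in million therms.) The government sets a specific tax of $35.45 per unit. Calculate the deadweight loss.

Competitive equilibrium: 82.5 − 0.5Q = 6.1 + 0.25Q → Q* = 101.8667, P* = 31.5667.
With the tax, the buyer price exceeds the seller price by 35.45: (82.5 − 0.5Q) − (6.1 + 0.25Q) = 35.45 → Q' = 54.6.
ΔQ = 101.8667 − 54.6 = 47.2667; the wedge equals the tax, 35.45.
Welfare loss = ½ × 47.2667 × 35.45 = $837.80 million.

$837.80 million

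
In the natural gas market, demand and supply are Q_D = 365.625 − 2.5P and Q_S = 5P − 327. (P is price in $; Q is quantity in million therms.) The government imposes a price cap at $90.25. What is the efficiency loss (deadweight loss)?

In inverse form: demand P = 146.25 − 0.4Q, supply P = 65.4 + 0.2Q.
Competitive equilibrium: 146.25 − 0.4Q = 65.4 + 0.2Q → Q* = 134.75, P* = 92.35.
At the ceiling P = 90.25, quantity supplied = (90.25 − 65.4)/0.2 = 124.25.
Willingness to pay at Q' = 124.25: 146.25 − 0.4·124.25 = 96.55.
ΔQ = 134.75 − 124.25 = 10.5; wedge = 96.55 − 90.25 = 6.3.
Deadweight loss = ½ × 10.5 × 6.3 = $33.075 million.

$33.075 million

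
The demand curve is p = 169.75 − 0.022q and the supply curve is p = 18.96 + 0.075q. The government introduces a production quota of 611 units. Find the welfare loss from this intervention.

Competitive equilibrium: 169.75 − 0.022q = 18.96 + 0.075q → q* = 1554.5361, p* = 135.5502.
At q = 611: demand price = 169.75 − 0.022·611 = 156.308; supply price = 18.96 + 0.075·611 = 64.785.
Δq = 1554.5361 − 611 = 943.5361; wedge = 156.308 − 64.785 = 91.523.
DWL = ½ × 943.5361 × 91.523 = 43177.63.

43177.63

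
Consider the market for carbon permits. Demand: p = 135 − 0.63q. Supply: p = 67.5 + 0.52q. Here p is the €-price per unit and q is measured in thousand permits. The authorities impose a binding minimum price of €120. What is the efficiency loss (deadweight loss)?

Competitive equilibrium: 135 − 0.63q = 67.5 + 0.52q → q* = 58.6957, p* = 98.0217.
At the floor p = 120, quantity demanded = (135 − 120)/0.63 = 23.8095.
Sellers' marginal cost at q' = 23.8095: 67.5 + 0.52·23.8095 = 79.8809.
Δq = 58.6957 − 23.8095 = 34.8862; wedge = 120 − 79.8809 = 40.1191.
DWL = ½ × 34.8862 × 40.1191 = €699.80 thousand.

€699.80 thousand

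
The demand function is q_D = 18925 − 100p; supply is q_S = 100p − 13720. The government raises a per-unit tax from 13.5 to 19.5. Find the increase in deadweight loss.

In inverse form: demand p = 189.25 − 0.01q, supply p = 137.2 + 0.01q.
Competitive equilibrium: 189.25 − 0.01q = 137.2 + 0.01q → q* = 2602.5, p* = 163.225.
For a per-unit tax t: Δq = t/0.02, so DWL = ½·t·(t/0.02) = t²/0.04.
At t = 13.5: DWL = 4556.25. At t = 19.5: DWL = 9506.25.
Increase = 9506.25 − 4556.25 = 4950.

4950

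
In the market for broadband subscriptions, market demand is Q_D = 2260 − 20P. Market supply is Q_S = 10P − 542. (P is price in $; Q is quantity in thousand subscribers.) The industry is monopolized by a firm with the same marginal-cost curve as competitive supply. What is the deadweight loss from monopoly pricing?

$720.30 thousand

In inverse form: demand P = 113 − 0.05Q, supply P = 54.2 + 0.1Q.
Competitive equilibrium: 113 − 0.05Q = 54.2 + 0.1Q → Q* = 392, P* = 93.4.
Marginal revenue: MR = 113 − 0.1Q. Set MR = MC: 113 − 0.1Q = 54.2 + 0.1Q → Q_m = 294.
Price P_m = 113 − 0.05·294 = 98.3; MC(Q_m) = 54.2 + 0.1·294 = 83.6.
Competitive Q* = 392, so ΔQ = 98; wedge = 98.3 − 83.6 = 14.7.
Welfare loss = ½ × 98 × 14.7 = $720.30 thousand.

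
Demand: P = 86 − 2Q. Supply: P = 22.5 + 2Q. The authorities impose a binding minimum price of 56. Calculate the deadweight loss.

1.53

Competitive equilibrium: 86 − 2Q = 22.5 + 2Q → Q* = 15.875, P* = 54.25.
At the floor P = 56, quantity demanded = (86 − 56)/2 = 15.
Sellers' marginal cost at Q' = 15: 22.5 + 2·15 = 52.5.
ΔQ = 15.875 − 15 = 0.875; wedge = 56 − 52.5 = 3.5.
Welfare loss = ½ × 0.875 × 3.5 = 1.53.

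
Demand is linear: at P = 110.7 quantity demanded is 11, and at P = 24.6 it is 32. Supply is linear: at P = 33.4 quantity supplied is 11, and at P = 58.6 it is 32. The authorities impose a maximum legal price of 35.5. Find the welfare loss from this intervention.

436.55

Demand slope = (24.6 − 110.7)/(32 − 11) = −4.1, so P = 155.8 − 4.1Q.
Supply slope = (58.6 − 33.4)/(32 − 11) = 1.2, so P = 20.2 + 1.2Q.
Competitive equilibrium: 155.8 − 4.1Q = 20.2 + 1.2Q → Q* = 25.5849, P* = 50.9019.
At the ceiling P = 35.5, quantity supplied = (35.5 − 20.2)/1.2 = 12.75.
Willingness to pay at Q' = 12.75: 155.8 − 4.1·12.75 = 103.525.
ΔQ = 25.5849 − 12.75 = 12.8349; wedge = 103.525 − 35.5 = 68.025.
DWL = ½ × 12.8349 × 68.025 = 436.55.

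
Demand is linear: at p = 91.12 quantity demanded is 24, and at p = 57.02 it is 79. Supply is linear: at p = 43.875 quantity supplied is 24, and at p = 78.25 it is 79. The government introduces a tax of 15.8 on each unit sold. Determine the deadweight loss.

100.26

Demand slope = (57.02 − 91.12)/(79 − 24) = −0.62, so p = 106 − 0.62q.
Supply slope = (78.25 − 43.875)/(79 − 24) = 0.625, so p = 28.875 + 0.625q.
Competitive equilibrium: 106 − 0.62q = 28.875 + 0.625q → q* = 61.9478, p* = 67.5924.
With the tax, the buyer price exceeds the seller price by 15.8: (106 − 0.62q) − (28.875 + 0.625q) = 15.8 → q' = 49.257.
Δq = 61.9478 − 49.257 = 12.6908; the wedge equals the tax, 15.8.
DWL = ½ × 12.6908 × 15.8 = 100.26.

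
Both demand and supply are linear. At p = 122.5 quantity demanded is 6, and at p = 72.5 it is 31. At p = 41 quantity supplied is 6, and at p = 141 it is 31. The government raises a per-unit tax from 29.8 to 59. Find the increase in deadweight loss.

216.08

Demand slope = (72.5 − 122.5)/(31 − 6) = −2, so p = 134.5 − 2q.
Supply slope = (141 − 41)/(31 − 6) = 4, so p = 17 + 4q.
Competitive equilibrium: 134.5 − 2q = 17 + 4q → q* = 19.5833, p* = 95.3333.
For a per-unit tax t: Δq = t/6, so DWL = ½·t·(t/6) = t²/12.
At t = 29.8: DWL = 74.003. At t = 59: DWL = 290.083.
Increase = 290.083 − 74.003 = 216.08.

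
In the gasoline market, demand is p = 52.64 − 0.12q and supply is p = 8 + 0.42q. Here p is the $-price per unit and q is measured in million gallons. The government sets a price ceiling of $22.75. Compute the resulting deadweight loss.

$610.41 million

Competitive equilibrium: 52.64 − 0.12q = 8 + 0.42q → q* = 82.6667, p* = 42.72.
At the ceiling p = 22.75, quantity supplied = (22.75 − 8)/0.42 = 35.119.
Willingness to pay at q' = 35.119: 52.64 − 0.12·35.119 = 48.4257.
Δq = 82.6667 − 35.119 = 47.5477; wedge = 48.4257 − 22.75 = 25.6757.
Welfare loss = ½ × 47.5477 × 25.6757 = $610.41 million.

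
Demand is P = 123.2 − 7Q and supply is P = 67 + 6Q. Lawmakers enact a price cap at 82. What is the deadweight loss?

21.60

Competitive equilibrium: 123.2 − 7Q = 67 + 6Q → Q* = 4.3231, P* = 92.9385.
At the ceiling P = 82, quantity supplied = (82 − 67)/6 = 2.5.
Willingness to pay at Q' = 2.5: 123.2 − 7·2.5 = 105.7.
ΔQ = 4.3231 − 2.5 = 1.8231; wedge = 105.7 − 82 = 23.7.
The triangle = ½ × 1.8231 × 23.7 = 21.60.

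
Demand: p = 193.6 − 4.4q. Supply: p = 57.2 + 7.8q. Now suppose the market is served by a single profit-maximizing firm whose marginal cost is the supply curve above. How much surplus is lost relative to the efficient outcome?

53.57

Competitive equilibrium: 193.6 − 4.4q = 57.2 + 7.8q → q* = 11.1803, p* = 144.4066.
Marginal revenue: MR = 193.6 − 8.8q. Set MR = MC: 193.6 − 8.8q = 57.2 + 7.8q → q_m = 8.2169.
Price p_m = 193.6 − 4.4·8.2169 = 157.4456; MC(q_m) = 57.2 + 7.8·8.2169 = 121.2918.
Competitive q* = 11.1803, so Δq = 2.9634; wedge = 157.4456 − 121.2918 = 36.1538.
The triangle = ½ × 2.9634 × 36.1538 = 53.57.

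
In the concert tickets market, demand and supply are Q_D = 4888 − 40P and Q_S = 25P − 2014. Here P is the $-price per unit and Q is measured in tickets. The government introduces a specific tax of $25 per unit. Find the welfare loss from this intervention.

$4807.69

In inverse form: demand P = 122.2 − 0.025Q, supply P = 80.56 + 0.04Q.
Competitive equilibrium: 122.2 − 0.025Q = 80.56 + 0.04Q → Q* = 640.6154, P* = 106.1846.
With the tax, the buyer price exceeds the seller price by 25: (122.2 − 0.025Q) − (80.56 + 0.04Q) = 25 → Q' = 256.
ΔQ = 640.6154 − 256 = 384.6154; the wedge equals the tax, 25.
Welfare loss = ½ × 384.6154 × 25 = $4807.69.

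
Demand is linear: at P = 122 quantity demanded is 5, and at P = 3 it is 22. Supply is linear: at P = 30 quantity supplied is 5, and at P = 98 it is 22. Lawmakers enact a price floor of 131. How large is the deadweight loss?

512.10

Demand slope = (3 − 122)/(22 − 5) = −7, so P = 157 − 7Q.
Supply slope = (98 − 30)/(22 − 5) = 4, so P = 10 + 4Q.
Competitive equilibrium: 157 − 7Q = 10 + 4Q → Q* = 13.3636, P* = 63.4545.
At the floor P = 131, quantity demanded = (157 − 131)/7 = 3.7143.
Sellers' marginal cost at Q' = 3.7143: 10 + 4·3.7143 = 24.8572.
ΔQ = 13.3636 − 3.7143 = 9.6493; wedge = 131 − 24.8572 = 106.1428.
DWL = ½ × 9.6493 × 106.1428 = 512.10.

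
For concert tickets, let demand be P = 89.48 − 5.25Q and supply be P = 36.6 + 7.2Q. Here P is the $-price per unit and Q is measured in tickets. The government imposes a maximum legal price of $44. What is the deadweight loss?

Competitive equilibrium: 89.48 − 5.25Q = 36.6 + 7.2Q → Q* = 4.2474, P* = 67.1812.
At the ceiling P = 44, quantity supplied = (44 − 36.6)/7.2 = 1.0278.
Willingness to pay at Q' = 1.0278: 89.48 − 5.25·1.0278 = 84.0841.
ΔQ = 4.2474 − 1.0278 = 3.2196; wedge = 84.0841 − 44 = 40.0841.
DWL = ½ × 3.2196 × 40.0841 = $64.53.

$64.53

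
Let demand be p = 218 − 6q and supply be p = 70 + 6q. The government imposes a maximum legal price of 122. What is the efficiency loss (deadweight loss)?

80.67

Competitive equilibrium: 218 − 6q = 70 + 6q → q* = 12.33333, p* = 144.
At the ceiling p = 122, quantity supplied = (122 − 70)/6 = 8.66667.
Willingness to pay at q' = 8.66667: 218 − 6·8.66667 = 165.99998.
Δq = 12.33333 − 8.66667 = 3.66666; wedge = 165.99998 − 122 = 43.99998.
The triangle = ½ × 3.66666 × 43.99998 = 80.67.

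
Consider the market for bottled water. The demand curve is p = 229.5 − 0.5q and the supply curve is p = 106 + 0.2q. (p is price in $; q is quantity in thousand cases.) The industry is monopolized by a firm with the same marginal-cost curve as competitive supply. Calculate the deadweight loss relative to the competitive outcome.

Competitive equilibrium: 229.5 − 0.5q = 106 + 0.2q → q* = 176.4286, p* = 141.2857.
Marginal revenue: MR = 229.5 − q. Set MR = MC: 229.5 − q = 106 + 0.2q → q_m = 102.9167.
Price p_m = 229.5 − 0.5·102.9167 = 178.0417; MC(q_m) = 106 + 0.2·102.9167 = 126.5833.
Competitive q* = 176.4286, so Δq = 73.5119; wedge = 178.0417 − 126.5833 = 51.4584.
Deadweight loss = ½ × 73.5119 × 51.4584 = $1891.40 thousand.

$1891.40 thousand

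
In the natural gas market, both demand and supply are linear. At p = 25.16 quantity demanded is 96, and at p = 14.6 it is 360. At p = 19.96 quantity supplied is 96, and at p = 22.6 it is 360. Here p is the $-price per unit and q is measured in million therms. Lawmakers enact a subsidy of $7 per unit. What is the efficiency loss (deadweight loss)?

Demand slope = (14.6 − 25.16)/(360 − 96) = −0.04, so p = 29 − 0.04q.
Supply slope = (22.6 − 19.96)/(360 − 96) = 0.01, so p = 19 + 0.01q.
Competitive equilibrium: 29 − 0.04q = 19 + 0.01q → q* = 200, p* = 21.
The subsidy lowers effective supply by 7: p = 12 + 0.01q.
New quantity: 29 − 0.04q = 12 + 0.01q → q' = 340.
Overproduction Δq = 340 − 200 = 140; wedge = subsidy = 7.
The triangle = ½ × 140 × 7 = $490 million.

$490 million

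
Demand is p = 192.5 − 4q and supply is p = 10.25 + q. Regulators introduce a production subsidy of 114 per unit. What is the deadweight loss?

Competitive equilibrium: 192.5 − 4q = 10.25 + q → q* = 36.45, p* = 46.7.
The subsidy lowers effective supply by 114: p = q − 103.75.
New quantity: 192.5 − 4q = q − 103.75 → q' = 59.25.
Overproduction Δq = 59.25 − 36.45 = 22.8; wedge = subsidy = 114.
The triangle = ½ × 22.8 × 114 = 1299.60.

1299.60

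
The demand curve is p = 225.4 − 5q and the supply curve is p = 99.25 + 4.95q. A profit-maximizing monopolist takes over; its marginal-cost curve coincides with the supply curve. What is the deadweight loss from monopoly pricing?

Competitive equilibrium: 225.4 − 5q = 99.25 + 4.95q → q* = 12.6784, p* = 162.008.
Marginal revenue: MR = 225.4 − 10q. Set MR = MC: 225.4 − 10q = 99.25 + 4.95q → q_m = 8.4381.
Price p_m = 225.4 − 5·8.4381 = 183.2095; MC(q_m) = 99.25 + 4.95·8.4381 = 141.0186.
Competitive q* = 12.6784, so Δq = 4.2403; wedge = 183.2095 − 141.0186 = 42.1909.
The triangle = ½ × 4.2403 × 42.1909 = 89.45.

89.45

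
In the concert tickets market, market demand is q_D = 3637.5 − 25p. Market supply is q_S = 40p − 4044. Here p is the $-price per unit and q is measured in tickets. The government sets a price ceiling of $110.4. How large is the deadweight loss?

$3144.99

In inverse form: demand p = 145.5 − 0.04q, supply p = 101.1 + 0.025q.
Competitive equilibrium: 145.5 − 0.04q = 101.1 + 0.025q → q* = 683.0769, p* = 118.1769.
At the ceiling p = 110.4, quantity supplied = (110.4 − 101.1)/0.025 = 372.
Willingness to pay at q' = 372: 145.5 − 0.04·372 = 130.62.
Δq = 683.0769 − 372 = 311.0769; wedge = 130.62 − 110.4 = 20.22.
DWL = ½ × 311.0769 × 20.22 = $3144.99.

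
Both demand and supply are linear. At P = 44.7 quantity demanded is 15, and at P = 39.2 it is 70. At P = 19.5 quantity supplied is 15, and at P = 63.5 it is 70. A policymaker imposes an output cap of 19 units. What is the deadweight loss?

Demand slope = (39.2 − 44.7)/(70 − 15) = −0.1, so P = 46.2 − 0.1Q.
Supply slope = (63.5 − 19.5)/(70 − 15) = 0.8, so P = 7.5 + 0.8Q.
Competitive equilibrium: 46.2 − 0.1Q = 7.5 + 0.8Q → Q* = 43, P* = 41.9.
At Q = 19: demand price = 46.2 − 0.1·19 = 44.3; supply price = 7.5 + 0.8·19 = 22.7.
ΔQ = 43 − 19 = 24; wedge = 44.3 − 22.7 = 21.6.
Welfare loss = ½ × 24 × 21.6 = 259.20.

259.20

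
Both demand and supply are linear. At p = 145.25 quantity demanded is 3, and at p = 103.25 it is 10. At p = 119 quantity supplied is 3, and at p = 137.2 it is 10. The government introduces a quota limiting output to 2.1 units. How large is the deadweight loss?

Demand slope = (103.25 − 145.25)/(10 − 3) = −6, so p = 163.25 − 6q.
Supply slope = (137.2 − 119)/(10 − 3) = 2.6, so p = 111.2 + 2.6q.
Competitive equilibrium: 163.25 − 6q = 111.2 + 2.6q → q* = 6.0523, p* = 126.936.
At q = 2.1: demand price = 163.25 − 6·2.1 = 150.65; supply price = 111.2 + 2.6·2.1 = 116.66.
Δq = 6.0523 − 2.1 = 3.9523; wedge = 150.65 − 116.66 = 33.99.
Deadweight loss = ½ × 3.9523 × 33.99 = 67.17.

67.17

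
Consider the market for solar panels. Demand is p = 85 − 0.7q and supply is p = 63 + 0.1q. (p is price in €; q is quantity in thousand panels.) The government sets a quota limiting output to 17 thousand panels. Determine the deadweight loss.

€44.10 thousand

Competitive equilibrium: 85 − 0.7q = 63 + 0.1q → q* = 27.5, p* = 65.75.
At q = 17: demand price = 85 − 0.7·17 = 73.1; supply price = 63 + 0.1·17 = 64.7.
Δq = 27.5 − 17 = 10.5; wedge = 73.1 − 64.7 = 8.4.
DWL = ½ × 10.5 × 8.4 = €44.10 thousand.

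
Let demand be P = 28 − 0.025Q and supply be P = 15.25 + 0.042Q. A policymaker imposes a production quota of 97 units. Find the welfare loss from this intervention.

Competitive equilibrium: 28 − 0.025Q = 15.25 + 0.042Q → Q* = 190.2985, P* = 23.2425.
At Q = 97: demand price = 28 − 0.025·97 = 25.575; supply price = 15.25 + 0.042·97 = 19.324.
ΔQ = 190.2985 − 97 = 93.2985; wedge = 25.575 − 19.324 = 6.251.
Deadweight loss = ½ × 93.2985 × 6.251 = 291.60.

291.60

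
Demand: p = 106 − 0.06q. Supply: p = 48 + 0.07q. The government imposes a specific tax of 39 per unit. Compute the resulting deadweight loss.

Competitive equilibrium: 106 − 0.06q = 48 + 0.07q → q* = 446.1538, p* = 79.2308.
With the tax, the buyer price exceeds the seller price by 39: (106 − 0.06q) − (48 + 0.07q) = 39 → q' = 146.1538.
Δq = 446.1538 − 146.1538 = 300; the wedge equals the tax, 39.
Welfare loss = ½ × 300 × 39 = 5850.

5850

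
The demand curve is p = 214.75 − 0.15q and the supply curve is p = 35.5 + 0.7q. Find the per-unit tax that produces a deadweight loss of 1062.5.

42.5

Competitive equilibrium: 214.75 − 0.15q = 35.5 + 0.7q → q* = 210.8824, p* = 183.1176.
A tax t gives Δq = t/0.85 and wedge t, so DWL = t²/1.7.
t²/1.7 = 1062.5 → t² = 1806.25 → t = 42.5.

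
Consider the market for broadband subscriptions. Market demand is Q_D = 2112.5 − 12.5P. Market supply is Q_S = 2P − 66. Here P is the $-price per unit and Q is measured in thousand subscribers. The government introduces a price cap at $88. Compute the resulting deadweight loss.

In inverse form: demand P = 169 − 0.08Q, supply P = 33 + 0.5Q.
Competitive equilibrium: 169 − 0.08Q = 33 + 0.5Q → Q* = 234.4828, P* = 150.2414.
At the ceiling P = 88, quantity supplied = (88 − 33)/0.5 = 110.
Willingness to pay at Q' = 110: 169 − 0.08·110 = 160.2.
ΔQ = 234.4828 − 110 = 124.4828; wedge = 160.2 − 88 = 72.2.
Deadweight loss = ½ × 124.4828 × 72.2 = $4493.83 thousand.

$4493.83 thousand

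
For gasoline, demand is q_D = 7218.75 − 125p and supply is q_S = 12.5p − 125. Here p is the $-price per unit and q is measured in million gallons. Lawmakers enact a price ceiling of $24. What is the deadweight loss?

In inverse form: demand p = 57.75 − 0.008q, supply p = 10 + 0.08q.
Competitive equilibrium: 57.75 − 0.008q = 10 + 0.08q → q* = 542.6136, p* = 53.4091.
At the ceiling p = 24, quantity supplied = (24 − 10)/0.08 = 175.
Willingness to pay at q' = 175: 57.75 − 0.008·175 = 56.35.
Δq = 542.6136 − 175 = 367.6136; wedge = 56.35 − 24 = 32.35.
Deadweight loss = ½ × 367.6136 × 32.35 = $5946.15 million.

$5946.15 million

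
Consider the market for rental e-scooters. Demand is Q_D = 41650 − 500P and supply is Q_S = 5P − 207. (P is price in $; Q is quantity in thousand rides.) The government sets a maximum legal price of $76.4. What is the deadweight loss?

In inverse form: demand P = 83.3 − 0.002Q, supply P = 41.4 + 0.2Q.
Competitive equilibrium: 83.3 − 0.002Q = 41.4 + 0.2Q → Q* = 207.4257, P* = 82.8851.
At the ceiling P = 76.4, quantity supplied = (76.4 − 41.4)/0.2 = 175.
Willingness to pay at Q' = 175: 83.3 − 0.002·175 = 82.95.
ΔQ = 207.4257 − 175 = 32.4257; wedge = 82.95 − 76.4 = 6.55.
Welfare loss = ½ × 32.4257 × 6.55 = $106.19 thousand.

$106.19 thousand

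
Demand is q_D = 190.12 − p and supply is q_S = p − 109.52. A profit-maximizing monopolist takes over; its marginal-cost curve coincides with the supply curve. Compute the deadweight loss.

180.45

In inverse form: demand p = 190.12 − q, supply p = 109.52 + q.
Competitive equilibrium: 190.12 − q = 109.52 + q → q* = 40.3, p* = 149.82.
Marginal revenue: MR = 190.12 − 2q. Set MR = MC: 190.12 − 2q = 109.52 + q → q_m = 26.8667.
Price p_m = 190.12 − 1·26.8667 = 163.2533; MC(q_m) = 109.52 + 1·26.8667 = 136.3867.
Competitive q* = 40.3, so Δq = 13.4333; wedge = 163.2533 − 136.3867 = 26.8666.
Welfare loss = ½ × 13.4333 × 26.8666 = 180.45.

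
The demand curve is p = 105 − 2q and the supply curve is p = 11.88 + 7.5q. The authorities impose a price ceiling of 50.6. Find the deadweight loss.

102.24

Competitive equilibrium: 105 − 2q = 11.88 + 7.5q → q* = 9.8021, p* = 85.3958.
At the ceiling p = 50.6, quantity supplied = (50.6 − 11.88)/7.5 = 5.1627.
Willingness to pay at q' = 5.1627: 105 − 2·5.1627 = 94.6746.
Δq = 9.8021 − 5.1627 = 4.6394; wedge = 94.6746 − 50.6 = 44.0746.
Welfare loss = ½ × 4.6394 × 44.0746 = 102.24.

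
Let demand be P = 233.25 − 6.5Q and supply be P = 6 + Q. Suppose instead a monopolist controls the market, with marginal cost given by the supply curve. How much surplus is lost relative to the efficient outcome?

742.14

Competitive equilibrium: 233.25 − 6.5Q = 6 + Q → Q* = 30.3, P* = 36.3.
Marginal revenue: MR = 233.25 − 13Q. Set MR = MC: 233.25 − 13Q = 6 + Q → Q_m = 16.23214.
Price P_m = 233.25 − 6.5·16.23214 = 127.74109; MC(Q_m) = 6 + 1·16.23214 = 22.23214.
Competitive Q* = 30.3, so ΔQ = 14.06786; wedge = 127.74109 − 22.23214 = 105.50895.
The triangle = ½ × 14.06786 × 105.50895 = 742.14.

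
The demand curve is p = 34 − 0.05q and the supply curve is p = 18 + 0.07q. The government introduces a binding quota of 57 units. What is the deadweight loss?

349.61

Competitive equilibrium: 34 − 0.05q = 18 + 0.07q → q* = 133.3333, p* = 27.3333.
At q = 57: demand price = 34 − 0.05·57 = 31.15; supply price = 18 + 0.07·57 = 21.99.
Δq = 133.3333 − 57 = 76.3333; wedge = 31.15 − 21.99 = 9.16.
Welfare loss = ½ × 76.3333 × 9.16 = 349.61.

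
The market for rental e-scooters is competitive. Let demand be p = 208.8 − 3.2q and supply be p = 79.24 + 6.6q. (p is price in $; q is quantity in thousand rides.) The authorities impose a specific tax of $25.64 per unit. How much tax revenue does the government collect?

Competitive equilibrium: 208.8 − 3.2q = 79.24 + 6.6q → q* = 13.2204, p* = 166.4947.
With the tax, the buyer price exceeds the seller price by 25.64: (208.8 − 3.2q) − (79.24 + 6.6q) = 25.64 → q' = 10.6041.
Tax revenue = 25.64 × 10.6041 = $271.89 thousand.

$271.89 thousand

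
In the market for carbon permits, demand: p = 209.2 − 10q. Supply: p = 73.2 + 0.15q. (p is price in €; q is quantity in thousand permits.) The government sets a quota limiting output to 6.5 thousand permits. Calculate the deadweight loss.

€241.55 thousand

Competitive equilibrium: 209.2 − 10q = 73.2 + 0.15q → q* = 13.399, p* = 75.2099.
At q = 6.5: demand price = 209.2 − 10·6.5 = 144.2; supply price = 73.2 + 0.15·6.5 = 74.175.
Δq = 13.399 − 6.5 = 6.899; wedge = 144.2 − 74.175 = 70.025.
DWL = ½ × 6.899 × 70.025 = €241.55 thousand.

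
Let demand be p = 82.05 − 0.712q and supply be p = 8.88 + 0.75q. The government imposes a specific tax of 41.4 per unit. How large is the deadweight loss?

Competitive equilibrium: 82.05 − 0.712q = 8.88 + 0.75q → q* = 50.0479, p* = 46.4159.
With the tax, the buyer price exceeds the seller price by 41.4: (82.05 − 0.712q) − (8.88 + 0.75q) = 41.4 → q' = 21.7305.
Δq = 50.0479 − 21.7305 = 28.3174; the wedge equals the tax, 41.4.
Welfare loss = ½ × 28.3174 × 41.4 = 586.17.

586.17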